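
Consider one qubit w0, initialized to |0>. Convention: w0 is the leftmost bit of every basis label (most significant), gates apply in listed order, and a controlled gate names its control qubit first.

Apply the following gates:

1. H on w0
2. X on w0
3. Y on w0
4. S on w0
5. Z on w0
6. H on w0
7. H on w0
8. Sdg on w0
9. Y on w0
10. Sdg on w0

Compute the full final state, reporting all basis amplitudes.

After the circuit, the state carries amplitude -sqrt(2)/2 on |0>, -sqrt(2)*I/2 on |1>.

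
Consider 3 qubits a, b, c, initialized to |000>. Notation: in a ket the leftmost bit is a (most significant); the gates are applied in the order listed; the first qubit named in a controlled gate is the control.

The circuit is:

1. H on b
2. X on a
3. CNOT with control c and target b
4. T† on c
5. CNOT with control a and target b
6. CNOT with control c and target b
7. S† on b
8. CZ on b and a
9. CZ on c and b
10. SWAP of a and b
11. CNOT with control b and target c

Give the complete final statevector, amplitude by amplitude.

The final amplitudes are sqrt(2)/2 on |011>, sqrt(2)*I/2 on |111>, and 0 on every other basis state.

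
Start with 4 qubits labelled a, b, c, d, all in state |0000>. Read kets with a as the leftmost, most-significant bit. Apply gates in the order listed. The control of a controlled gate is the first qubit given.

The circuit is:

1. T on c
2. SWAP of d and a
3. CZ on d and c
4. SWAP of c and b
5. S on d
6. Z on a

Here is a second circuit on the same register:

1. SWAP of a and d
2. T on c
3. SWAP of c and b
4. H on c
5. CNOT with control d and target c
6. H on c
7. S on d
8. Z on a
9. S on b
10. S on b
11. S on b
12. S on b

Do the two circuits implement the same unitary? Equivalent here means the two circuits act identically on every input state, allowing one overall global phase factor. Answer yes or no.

No, they are not equivalent — no single phase factor reconciles the two unitaries.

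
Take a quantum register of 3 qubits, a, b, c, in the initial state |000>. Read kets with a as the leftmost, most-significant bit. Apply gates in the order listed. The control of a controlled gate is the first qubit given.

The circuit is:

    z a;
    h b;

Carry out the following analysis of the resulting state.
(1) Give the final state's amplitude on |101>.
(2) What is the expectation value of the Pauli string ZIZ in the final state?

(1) The amplitude on |101> is 0.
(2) In the final state, ZIZ has expectation 1.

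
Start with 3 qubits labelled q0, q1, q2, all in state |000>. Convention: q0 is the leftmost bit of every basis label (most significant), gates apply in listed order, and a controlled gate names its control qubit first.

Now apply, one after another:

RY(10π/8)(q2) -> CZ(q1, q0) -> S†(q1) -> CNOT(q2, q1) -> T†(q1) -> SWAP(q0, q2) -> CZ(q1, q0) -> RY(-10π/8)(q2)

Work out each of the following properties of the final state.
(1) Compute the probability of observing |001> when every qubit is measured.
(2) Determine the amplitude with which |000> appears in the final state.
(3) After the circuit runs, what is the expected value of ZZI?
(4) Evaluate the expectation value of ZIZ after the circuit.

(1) A full measurement returns |001> with probability 1/8.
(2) The amplitude on |000> is 1/2 - sqrt(2)/4.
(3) The expectation value of ZZI is 1.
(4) The expectation value of ZIZ is 1/2.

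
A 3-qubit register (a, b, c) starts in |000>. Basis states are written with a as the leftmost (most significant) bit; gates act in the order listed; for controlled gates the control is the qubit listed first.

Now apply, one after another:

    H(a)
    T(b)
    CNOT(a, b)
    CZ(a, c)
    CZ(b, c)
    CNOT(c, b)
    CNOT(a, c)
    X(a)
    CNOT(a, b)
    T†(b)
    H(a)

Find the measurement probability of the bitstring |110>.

A full measurement returns |110> with probability 1/4.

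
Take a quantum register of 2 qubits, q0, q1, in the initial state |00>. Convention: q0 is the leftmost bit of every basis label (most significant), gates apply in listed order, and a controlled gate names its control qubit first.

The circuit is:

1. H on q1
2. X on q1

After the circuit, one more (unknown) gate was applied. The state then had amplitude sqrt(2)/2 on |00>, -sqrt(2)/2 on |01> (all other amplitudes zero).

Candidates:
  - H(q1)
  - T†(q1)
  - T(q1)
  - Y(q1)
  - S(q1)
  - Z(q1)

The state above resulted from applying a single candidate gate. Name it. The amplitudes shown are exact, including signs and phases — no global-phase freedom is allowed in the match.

It was Z(q1) that produced the state shown.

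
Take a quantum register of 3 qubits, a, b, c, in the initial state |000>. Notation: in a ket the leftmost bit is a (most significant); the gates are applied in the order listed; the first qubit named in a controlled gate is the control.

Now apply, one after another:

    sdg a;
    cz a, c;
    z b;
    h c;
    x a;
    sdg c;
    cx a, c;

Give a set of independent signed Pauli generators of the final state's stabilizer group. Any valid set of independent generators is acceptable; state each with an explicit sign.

The final state is stabilized by the group generated by +IIY, -ZII, +IZI; other independent generating sets are equally valid.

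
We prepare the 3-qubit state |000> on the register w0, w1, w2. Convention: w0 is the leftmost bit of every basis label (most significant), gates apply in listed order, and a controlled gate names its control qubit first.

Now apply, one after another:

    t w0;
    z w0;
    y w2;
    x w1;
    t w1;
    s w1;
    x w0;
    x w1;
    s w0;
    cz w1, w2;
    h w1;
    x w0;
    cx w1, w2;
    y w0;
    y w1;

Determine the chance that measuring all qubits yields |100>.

A full measurement returns |100> with probability 1/2.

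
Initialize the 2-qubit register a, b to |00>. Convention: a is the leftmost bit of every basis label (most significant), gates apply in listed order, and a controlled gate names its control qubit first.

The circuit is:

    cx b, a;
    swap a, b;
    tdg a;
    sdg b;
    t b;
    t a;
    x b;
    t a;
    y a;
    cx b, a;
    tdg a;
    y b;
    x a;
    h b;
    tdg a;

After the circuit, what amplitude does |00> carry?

The amplitude on |00> is 0.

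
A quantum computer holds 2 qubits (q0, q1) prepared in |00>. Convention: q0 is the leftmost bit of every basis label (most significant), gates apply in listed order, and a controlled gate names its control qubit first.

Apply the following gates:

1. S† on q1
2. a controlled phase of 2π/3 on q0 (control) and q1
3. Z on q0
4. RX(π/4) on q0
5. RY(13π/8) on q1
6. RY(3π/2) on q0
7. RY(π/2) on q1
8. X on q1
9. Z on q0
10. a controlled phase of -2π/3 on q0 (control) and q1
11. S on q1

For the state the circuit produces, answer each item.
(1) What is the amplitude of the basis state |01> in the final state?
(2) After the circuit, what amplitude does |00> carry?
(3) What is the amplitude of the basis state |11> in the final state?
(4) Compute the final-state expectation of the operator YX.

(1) The final state's coefficient on |01> equals sqrt(1/2 - sqrt(2)/4)*sin(3*pi/16)/2 + sqrt(1/2 - sqrt(2)/4)*cos(3*pi/16)/2 + I*sqrt(sqrt(2)/4 + 1/2)*sin(3*pi/16)/2 + I*sqrt(sqrt(2)/4 + 1/2)*cos(3*pi/16)/2.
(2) The final state's coefficient on |00> equals -sqrt(sqrt(2)/4 + 1/2)*sin(3*pi/16)/2 + sqrt(sqrt(2)/4 + 1/2)*cos(3*pi/16)/2 - I*sqrt(1/2 - sqrt(2)/4)*cos(3*pi/16)/2 + I*sqrt(1/2 - sqrt(2)/4)*sin(3*pi/16)/2.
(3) The amplitude on |11> is I*sqrt(sqrt(2)/4 + 1/2)*exp(-2*I*pi/3)*cos(3*pi/16)/2 + I*sqrt(sqrt(2)/4 + 1/2)*exp(-2*I*pi/3)*sin(3*pi/16)/2 - sqrt(1/2 - sqrt(2)/4)*exp(-2*I*pi/3)*sin(3*pi/16)/2 - sqrt(1/2 - sqrt(2)/4)*exp(-2*I*pi/3)*cos(3*pi/16)/2.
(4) The expectation value of YX is -sqrt(2)*cos(3*pi/16)**2/4 + sqrt(2)*sin(3*pi/16)**2/4 + sqrt(2)*exp(-2*I*pi/3)*cos(3*pi/16)**2/8 + I*sqrt(1/2 - sqrt(2)/4)*sqrt(sqrt(2)/4 + 1/2)*exp(-2*I*pi/3)*cos(3*pi/16)**2/2 - sqrt(2)*exp(2*I*pi/3)*sin(3*pi/16)**2/8 + I*sqrt(1/2 - sqrt(2)/4)*sqrt(sqrt(2)/4 + 1/2)*exp(2*I*pi/3)*sin(3*pi/16)**2/2 - I*sqrt(1/2 - sqrt(2)/4)*sqrt(sqrt(2)/4 + 1/2)*exp(-2*I*pi/3)*sin(3*pi/16)**2/2 - sqrt(2)*exp(-2*I*pi/3)*sin(3*pi/16)**2/8 - I*sqrt(1/2 - sqrt(2)/4)*sqrt(sqrt(2)/4 + 1/2)*exp(2*I*pi/3)*cos(3*pi/16)**2/2 + sqrt(2)*exp(2*I*pi/3)*cos(3*pi/16)**2/8.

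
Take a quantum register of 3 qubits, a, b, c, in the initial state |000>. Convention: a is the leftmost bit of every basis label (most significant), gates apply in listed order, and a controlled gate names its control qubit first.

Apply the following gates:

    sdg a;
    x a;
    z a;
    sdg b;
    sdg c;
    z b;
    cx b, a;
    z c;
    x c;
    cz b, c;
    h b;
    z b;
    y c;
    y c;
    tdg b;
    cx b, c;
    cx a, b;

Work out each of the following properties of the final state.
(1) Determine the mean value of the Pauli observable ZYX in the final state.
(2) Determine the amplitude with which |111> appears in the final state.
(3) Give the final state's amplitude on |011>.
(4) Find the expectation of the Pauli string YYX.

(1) The observable ZYX averages to sqrt(2)/2.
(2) The final state's coefficient on |111> equals -sqrt(2)/2.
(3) |011> carries amplitude 0 in the final state.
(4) The observable YYX averages to 0.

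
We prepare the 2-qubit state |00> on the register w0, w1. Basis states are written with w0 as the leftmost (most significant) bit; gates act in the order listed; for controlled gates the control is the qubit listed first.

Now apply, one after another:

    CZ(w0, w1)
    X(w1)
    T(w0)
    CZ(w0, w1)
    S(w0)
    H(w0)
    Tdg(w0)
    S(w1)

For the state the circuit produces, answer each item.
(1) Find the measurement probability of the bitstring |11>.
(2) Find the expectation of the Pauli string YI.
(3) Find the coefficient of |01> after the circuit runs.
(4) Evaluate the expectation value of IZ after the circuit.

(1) Outcome |11> occurs with probability 1/2.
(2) The expectation value of YI is -sqrt(2)/2.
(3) |01> carries amplitude sqrt(2)*I/2 in the final state.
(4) In the final state, IZ has expectation -1.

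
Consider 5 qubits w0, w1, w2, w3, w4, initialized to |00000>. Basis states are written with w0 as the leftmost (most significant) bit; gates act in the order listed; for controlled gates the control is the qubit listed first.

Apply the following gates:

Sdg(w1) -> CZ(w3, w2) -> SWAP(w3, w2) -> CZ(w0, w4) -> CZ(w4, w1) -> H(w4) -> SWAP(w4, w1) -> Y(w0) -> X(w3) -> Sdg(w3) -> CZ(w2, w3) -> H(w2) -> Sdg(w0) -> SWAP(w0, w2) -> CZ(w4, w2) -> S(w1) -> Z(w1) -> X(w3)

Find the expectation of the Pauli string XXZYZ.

In the final state, XXZYZ has expectation 0.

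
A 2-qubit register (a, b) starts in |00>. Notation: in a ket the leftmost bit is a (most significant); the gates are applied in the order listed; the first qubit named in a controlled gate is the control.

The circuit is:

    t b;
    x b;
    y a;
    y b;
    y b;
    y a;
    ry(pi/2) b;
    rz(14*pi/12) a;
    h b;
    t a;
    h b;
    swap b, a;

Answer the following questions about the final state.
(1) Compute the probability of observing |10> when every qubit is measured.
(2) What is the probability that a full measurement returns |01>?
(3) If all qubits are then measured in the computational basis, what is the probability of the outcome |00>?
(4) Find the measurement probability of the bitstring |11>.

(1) A full measurement returns |10> with probability 1/2.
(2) Outcome |01> occurs with probability 0.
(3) A full measurement returns |00> with probability 1/2.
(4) The probability of measuring |11> is 0.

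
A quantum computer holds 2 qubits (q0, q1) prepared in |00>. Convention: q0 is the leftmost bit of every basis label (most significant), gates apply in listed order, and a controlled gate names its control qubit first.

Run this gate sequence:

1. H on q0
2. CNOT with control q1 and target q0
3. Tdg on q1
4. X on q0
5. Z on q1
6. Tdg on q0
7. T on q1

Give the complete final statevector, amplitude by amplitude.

After the circuit, the state carries amplitude sqrt(2)/2 on |00>, 0 on |01>, -sqrt(2)*exp(3*I*pi/4)/2 on |10>, 0 on |11>.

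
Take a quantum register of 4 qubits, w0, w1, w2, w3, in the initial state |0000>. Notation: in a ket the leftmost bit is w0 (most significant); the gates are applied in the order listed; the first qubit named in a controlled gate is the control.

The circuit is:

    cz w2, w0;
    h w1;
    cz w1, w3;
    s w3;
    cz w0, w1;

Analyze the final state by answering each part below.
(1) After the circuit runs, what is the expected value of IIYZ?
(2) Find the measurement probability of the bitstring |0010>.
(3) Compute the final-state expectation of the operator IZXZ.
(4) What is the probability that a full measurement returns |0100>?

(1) The observable IIYZ averages to 0.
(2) The probability of measuring |0010> is 0.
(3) The observable IZXZ averages to 0.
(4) The probability of measuring |0100> is 1/2.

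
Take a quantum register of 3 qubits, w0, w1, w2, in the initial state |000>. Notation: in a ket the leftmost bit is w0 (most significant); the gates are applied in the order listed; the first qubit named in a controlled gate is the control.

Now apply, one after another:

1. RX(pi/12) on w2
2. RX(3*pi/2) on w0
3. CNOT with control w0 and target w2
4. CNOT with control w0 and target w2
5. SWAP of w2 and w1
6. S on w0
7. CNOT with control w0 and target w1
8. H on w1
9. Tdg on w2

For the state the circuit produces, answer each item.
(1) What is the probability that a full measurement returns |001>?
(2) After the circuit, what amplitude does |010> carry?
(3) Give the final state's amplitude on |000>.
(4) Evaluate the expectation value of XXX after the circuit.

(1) A full measurement returns |001> with probability 0. Key observation: steps 3-4 multiply out to the identity, so the circuit reduces to the remaining gates.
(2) |010> carries amplitude -sqrt(3*sqrt(2) + 6)/8 - sqrt(2 - sqrt(2))/8 - I*sqrt(sqrt(2) + 2)/8 + I*sqrt(6 - 3*sqrt(2))/8 in the final state.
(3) The final state's coefficient on |000> equals -sqrt(3*sqrt(2) + 6)/8 - sqrt(2 - sqrt(2))/8 - I*sqrt(6 - 3*sqrt(2))/8 + I*sqrt(sqrt(2) + 2)/8.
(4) In the final state, XXX has expectation 0.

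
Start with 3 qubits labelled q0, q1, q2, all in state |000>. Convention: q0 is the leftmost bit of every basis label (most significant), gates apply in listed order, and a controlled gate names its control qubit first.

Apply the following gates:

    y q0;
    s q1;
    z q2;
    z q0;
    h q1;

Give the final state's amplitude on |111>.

The final state's coefficient on |111> equals 0.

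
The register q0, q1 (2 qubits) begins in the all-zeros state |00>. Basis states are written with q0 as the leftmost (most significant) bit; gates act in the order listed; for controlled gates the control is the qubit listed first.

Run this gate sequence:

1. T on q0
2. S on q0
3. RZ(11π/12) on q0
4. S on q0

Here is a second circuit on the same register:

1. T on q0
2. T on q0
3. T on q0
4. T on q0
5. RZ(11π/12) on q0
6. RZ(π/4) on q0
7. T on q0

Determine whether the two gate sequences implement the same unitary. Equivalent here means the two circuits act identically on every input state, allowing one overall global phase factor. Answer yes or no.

No, they are not equivalent — no single phase factor reconciles the two unitaries.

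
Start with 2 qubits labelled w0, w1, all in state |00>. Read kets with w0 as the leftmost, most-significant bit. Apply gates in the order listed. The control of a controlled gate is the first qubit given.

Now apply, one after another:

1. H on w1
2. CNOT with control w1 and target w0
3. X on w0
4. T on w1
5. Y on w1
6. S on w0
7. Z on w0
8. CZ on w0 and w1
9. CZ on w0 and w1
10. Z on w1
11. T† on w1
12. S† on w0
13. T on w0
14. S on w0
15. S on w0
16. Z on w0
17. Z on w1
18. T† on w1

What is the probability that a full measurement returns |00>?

Outcome |00> occurs with probability 1/2.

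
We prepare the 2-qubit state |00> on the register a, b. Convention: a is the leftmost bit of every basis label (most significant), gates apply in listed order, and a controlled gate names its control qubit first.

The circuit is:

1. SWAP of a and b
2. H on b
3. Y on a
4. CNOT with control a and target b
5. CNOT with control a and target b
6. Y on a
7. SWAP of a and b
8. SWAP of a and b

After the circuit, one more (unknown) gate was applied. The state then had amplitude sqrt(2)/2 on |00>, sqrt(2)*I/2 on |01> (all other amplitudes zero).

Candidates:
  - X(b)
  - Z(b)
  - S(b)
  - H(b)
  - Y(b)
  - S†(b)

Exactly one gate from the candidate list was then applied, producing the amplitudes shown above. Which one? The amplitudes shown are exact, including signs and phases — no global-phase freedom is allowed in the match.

It was S(b) that produced the state shown. Key observation: gates 3-6 undo each other exactly, leaving only the rest of the circuit to track.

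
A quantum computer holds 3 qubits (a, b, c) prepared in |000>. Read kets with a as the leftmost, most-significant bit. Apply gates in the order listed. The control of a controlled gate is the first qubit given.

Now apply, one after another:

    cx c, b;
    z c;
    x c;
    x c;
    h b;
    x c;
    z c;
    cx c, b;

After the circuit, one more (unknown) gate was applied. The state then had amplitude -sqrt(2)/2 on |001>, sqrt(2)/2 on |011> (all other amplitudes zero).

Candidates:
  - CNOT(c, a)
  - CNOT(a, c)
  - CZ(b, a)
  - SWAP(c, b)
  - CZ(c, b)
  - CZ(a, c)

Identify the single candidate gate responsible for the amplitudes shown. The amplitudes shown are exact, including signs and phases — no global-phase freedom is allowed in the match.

It was CZ(c, b) that produced the state shown.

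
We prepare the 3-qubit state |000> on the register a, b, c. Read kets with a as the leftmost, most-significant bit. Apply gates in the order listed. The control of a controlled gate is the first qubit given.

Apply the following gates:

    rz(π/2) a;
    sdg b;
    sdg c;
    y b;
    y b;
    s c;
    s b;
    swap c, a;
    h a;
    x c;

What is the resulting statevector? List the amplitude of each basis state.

The final amplitudes are -sqrt(2)*exp(3*I*pi/4)/2 on |001>, -sqrt(2)*exp(3*I*pi/4)/2 on |101>, and 0 on every other basis state. Key observation: the block from step 2 through step 7 cancels to the identity and can be dropped.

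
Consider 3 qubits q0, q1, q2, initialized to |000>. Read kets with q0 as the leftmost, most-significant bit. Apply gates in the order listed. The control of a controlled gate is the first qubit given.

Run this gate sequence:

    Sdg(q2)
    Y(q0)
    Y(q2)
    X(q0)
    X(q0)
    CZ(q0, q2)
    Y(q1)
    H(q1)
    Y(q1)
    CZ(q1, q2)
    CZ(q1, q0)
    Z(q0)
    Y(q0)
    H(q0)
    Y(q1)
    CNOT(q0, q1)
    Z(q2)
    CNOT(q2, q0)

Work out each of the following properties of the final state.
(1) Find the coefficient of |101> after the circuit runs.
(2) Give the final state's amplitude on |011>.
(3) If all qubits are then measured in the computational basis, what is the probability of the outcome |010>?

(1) |101> carries amplitude 1/2 in the final state.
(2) The amplitude on |011> is 1/2.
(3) The probability of measuring |010> is 0.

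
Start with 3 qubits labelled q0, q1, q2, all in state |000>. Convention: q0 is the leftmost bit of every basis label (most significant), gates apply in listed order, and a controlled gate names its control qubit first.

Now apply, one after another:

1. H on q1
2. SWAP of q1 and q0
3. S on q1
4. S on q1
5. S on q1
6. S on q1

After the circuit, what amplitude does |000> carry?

The final state's coefficient on |000> equals sqrt(2)/2.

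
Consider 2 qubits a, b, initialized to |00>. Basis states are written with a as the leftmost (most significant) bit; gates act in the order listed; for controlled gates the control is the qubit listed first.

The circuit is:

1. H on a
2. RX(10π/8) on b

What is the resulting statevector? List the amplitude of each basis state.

The resulting statevector has amplitude -sqrt(4 - 2*sqrt(2))/4 on |00>, -I*sqrt(2*sqrt(2) + 4)/4 on |01>, -sqrt(4 - 2*sqrt(2))/4 on |10>, -I*sqrt(2*sqrt(2) + 4)/4 on |11>.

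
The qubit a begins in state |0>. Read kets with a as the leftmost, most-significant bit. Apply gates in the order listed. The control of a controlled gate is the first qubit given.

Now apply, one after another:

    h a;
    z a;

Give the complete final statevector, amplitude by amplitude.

After the circuit, the state carries amplitude sqrt(2)/2 on |0>, -sqrt(2)/2 on |1>.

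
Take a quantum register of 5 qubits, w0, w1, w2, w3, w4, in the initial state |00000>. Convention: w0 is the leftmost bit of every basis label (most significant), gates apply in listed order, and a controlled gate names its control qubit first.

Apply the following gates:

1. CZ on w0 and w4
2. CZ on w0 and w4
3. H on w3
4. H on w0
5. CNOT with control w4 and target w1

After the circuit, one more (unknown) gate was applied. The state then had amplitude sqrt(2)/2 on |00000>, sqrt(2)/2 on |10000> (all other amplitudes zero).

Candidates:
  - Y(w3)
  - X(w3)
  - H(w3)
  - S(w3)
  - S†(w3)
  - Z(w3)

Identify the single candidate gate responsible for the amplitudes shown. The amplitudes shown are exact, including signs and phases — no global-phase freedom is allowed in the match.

It was H(w3) that produced the state shown. Key observation: gates 1-2 undo each other exactly, leaving only the rest of the circuit to track.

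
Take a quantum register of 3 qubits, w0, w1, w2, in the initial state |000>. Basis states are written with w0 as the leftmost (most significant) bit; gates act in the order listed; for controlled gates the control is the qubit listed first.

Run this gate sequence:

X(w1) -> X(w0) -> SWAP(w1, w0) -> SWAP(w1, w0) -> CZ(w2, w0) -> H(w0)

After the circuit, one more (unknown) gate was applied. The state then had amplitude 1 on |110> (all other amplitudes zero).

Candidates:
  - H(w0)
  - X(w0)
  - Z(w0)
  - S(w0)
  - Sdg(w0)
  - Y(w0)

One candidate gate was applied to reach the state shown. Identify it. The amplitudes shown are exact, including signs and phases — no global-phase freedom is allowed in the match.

The applied gate was H(w0). Key observation: the block from step 3 through step 4 cancels to the identity and can be dropped.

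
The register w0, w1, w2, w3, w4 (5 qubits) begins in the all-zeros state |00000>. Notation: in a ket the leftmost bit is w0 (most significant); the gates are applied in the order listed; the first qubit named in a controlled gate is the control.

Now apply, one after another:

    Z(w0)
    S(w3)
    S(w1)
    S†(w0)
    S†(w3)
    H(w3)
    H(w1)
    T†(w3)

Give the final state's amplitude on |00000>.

The final state's coefficient on |00000> equals 1/2.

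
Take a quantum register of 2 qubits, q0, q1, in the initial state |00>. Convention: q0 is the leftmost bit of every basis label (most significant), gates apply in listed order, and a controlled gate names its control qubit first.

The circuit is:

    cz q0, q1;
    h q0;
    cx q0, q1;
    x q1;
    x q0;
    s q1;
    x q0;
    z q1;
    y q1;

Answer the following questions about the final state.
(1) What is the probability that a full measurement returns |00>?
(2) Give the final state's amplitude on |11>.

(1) The probability of measuring |00> is 1/2.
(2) The final state's coefficient on |11> equals sqrt(2)*I/2.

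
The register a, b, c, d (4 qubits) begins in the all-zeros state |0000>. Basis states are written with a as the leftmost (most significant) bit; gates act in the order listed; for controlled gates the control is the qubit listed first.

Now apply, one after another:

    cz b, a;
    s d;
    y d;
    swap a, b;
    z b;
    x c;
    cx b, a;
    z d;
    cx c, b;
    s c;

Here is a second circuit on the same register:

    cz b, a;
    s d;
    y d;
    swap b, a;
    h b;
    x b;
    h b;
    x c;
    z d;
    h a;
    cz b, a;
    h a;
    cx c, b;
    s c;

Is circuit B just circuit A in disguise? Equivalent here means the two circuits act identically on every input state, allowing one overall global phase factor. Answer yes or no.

Yes, they are equivalent — the unitaries differ by at most a global phase.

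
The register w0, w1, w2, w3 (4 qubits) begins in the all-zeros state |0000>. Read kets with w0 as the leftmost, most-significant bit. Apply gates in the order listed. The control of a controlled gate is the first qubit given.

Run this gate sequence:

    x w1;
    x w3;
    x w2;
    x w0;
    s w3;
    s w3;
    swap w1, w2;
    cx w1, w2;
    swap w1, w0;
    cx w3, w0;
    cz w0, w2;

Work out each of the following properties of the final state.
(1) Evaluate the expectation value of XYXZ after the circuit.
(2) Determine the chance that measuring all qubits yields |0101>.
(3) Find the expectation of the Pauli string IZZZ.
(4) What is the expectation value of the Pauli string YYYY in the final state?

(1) In the final state, XYXZ has expectation 0.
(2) The probability of measuring |0101> is 1.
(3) In the final state, IZZZ has expectation 1.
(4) In the final state, YYYY has expectation 0.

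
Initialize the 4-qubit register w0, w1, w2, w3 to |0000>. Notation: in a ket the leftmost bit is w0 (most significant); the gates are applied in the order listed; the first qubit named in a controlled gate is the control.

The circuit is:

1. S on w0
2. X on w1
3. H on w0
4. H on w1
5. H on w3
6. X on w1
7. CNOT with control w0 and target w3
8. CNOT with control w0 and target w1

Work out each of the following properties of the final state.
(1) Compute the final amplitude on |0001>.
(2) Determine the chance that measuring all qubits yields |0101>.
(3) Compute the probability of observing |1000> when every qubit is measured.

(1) The final state's coefficient on |0001> equals -sqrt(2)/4.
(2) A full measurement returns |0101> with probability 1/8.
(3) The probability of measuring |1000> is 1/8.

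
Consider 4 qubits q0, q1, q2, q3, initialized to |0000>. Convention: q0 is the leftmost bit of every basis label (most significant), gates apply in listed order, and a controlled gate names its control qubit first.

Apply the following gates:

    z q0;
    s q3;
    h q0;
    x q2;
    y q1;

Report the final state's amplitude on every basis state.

After the circuit, the state carries amplitude sqrt(2)*I/2 on |0110>, sqrt(2)*I/2 on |1110>, and 0 on every other basis state.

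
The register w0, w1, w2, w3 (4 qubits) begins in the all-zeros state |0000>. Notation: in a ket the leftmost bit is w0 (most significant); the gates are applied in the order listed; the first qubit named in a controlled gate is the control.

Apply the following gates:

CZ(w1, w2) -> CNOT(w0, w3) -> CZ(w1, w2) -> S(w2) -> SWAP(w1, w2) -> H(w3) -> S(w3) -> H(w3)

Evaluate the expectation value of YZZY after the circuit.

The expectation value of YZZY is 0.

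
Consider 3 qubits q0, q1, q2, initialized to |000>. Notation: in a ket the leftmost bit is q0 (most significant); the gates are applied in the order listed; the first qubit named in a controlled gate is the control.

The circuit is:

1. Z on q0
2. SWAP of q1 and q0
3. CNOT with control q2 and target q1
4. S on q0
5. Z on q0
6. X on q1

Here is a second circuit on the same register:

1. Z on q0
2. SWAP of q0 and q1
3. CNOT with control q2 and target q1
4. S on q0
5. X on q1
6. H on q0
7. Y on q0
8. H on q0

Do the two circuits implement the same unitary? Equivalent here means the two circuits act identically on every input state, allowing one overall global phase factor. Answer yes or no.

No — the two circuits implement different unitaries, even allowing a global phase.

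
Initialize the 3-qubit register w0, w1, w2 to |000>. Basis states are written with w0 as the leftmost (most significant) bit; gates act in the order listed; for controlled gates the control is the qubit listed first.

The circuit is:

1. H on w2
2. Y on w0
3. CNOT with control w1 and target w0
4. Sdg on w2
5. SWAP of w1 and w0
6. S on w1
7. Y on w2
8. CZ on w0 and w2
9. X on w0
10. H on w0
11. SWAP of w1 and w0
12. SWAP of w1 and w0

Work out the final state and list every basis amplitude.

The resulting statevector has amplitude 0 on |000>, 0 on |001>, 1/2 on |010>, -I/2 on |011>, 0 on |100>, 0 on |101>, -1/2 on |110>, I/2 on |111>. Key observation: steps 11-12 multiply out to the identity, so the circuit reduces to the remaining gates.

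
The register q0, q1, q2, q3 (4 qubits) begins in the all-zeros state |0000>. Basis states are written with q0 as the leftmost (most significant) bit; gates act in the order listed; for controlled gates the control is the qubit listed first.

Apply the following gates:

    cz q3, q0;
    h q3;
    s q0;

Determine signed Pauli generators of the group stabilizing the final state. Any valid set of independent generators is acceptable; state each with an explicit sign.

One valid set of independent stabilizer generators is +IIIX, +ZIII, +IZII, +IIZI (any independent generating set of the same group is equally correct).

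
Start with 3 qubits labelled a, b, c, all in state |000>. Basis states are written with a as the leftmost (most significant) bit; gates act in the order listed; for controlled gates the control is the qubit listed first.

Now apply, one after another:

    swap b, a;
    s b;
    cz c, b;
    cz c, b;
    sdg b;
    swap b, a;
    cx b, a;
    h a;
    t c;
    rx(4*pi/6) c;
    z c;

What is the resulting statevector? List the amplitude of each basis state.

After the circuit, the state carries amplitude sqrt(2)/4 on |000>, sqrt(6)*I/4 on |001>, 0 on |010>, 0 on |011>, sqrt(2)/4 on |100>, sqrt(6)*I/4 on |101>, 0 on |110>, 0 on |111>.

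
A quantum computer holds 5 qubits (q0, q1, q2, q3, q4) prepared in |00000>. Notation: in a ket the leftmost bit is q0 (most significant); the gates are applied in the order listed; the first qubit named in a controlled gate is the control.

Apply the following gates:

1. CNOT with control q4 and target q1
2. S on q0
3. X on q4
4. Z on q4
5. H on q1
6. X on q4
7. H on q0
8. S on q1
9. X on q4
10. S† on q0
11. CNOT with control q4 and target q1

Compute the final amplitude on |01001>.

The final state's coefficient on |01001> equals -1/2.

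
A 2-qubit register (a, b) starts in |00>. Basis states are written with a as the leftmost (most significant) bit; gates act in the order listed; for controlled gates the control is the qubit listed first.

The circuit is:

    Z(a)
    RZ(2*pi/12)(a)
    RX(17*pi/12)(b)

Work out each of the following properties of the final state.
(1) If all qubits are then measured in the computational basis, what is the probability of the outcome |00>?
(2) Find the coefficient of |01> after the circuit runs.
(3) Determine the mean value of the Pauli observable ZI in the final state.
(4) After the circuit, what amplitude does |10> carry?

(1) Outcome |00> occurs with probability -sqrt(6)/8 + sqrt(2)/8 + 1/2.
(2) The final state's coefficient on |01> equals (-sqrt(sqrt(2) + 2)/4 - sqrt(6 - 3*sqrt(2))/4)*exp(5*I*pi/12).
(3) In the final state, ZI has expectation 1.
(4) The final state's coefficient on |10> equals 0.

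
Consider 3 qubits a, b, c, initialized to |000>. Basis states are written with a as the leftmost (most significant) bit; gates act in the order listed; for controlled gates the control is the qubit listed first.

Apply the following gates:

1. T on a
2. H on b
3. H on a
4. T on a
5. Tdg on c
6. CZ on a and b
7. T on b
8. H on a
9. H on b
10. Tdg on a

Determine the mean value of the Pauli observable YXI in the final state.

The observable YXI averages to -1/2.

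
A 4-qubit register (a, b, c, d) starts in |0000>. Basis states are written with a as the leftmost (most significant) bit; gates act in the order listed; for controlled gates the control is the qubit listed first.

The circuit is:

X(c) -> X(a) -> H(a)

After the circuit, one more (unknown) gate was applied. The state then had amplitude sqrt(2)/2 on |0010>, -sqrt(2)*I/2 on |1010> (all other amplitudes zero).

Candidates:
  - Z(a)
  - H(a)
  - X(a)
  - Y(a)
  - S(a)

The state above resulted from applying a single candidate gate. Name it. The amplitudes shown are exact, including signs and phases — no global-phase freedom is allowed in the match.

It was S(a) that produced the state shown.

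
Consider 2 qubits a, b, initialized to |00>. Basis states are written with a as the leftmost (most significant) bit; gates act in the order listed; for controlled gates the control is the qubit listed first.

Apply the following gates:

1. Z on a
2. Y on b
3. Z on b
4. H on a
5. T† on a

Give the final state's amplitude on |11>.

The final state's coefficient on |11> equals -sqrt(2)*exp(I*pi/4)/2.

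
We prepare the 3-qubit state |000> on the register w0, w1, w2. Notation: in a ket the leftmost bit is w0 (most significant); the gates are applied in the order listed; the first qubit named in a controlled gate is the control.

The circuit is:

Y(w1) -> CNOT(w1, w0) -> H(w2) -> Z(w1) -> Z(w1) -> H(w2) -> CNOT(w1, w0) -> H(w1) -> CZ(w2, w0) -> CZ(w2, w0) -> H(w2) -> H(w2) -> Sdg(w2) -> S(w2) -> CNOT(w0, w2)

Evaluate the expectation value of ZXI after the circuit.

The expectation value of ZXI is -1. Key observation: steps 2-7 multiply out to the identity, so the circuit reduces to the remaining gates.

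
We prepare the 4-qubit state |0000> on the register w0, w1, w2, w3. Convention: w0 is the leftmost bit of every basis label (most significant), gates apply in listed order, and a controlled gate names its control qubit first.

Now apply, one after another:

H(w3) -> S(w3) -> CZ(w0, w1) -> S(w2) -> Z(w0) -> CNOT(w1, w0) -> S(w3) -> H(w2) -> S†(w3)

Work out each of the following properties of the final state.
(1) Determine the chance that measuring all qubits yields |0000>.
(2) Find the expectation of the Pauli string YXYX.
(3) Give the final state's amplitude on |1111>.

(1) A full measurement returns |0000> with probability 1/4.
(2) The observable YXYX averages to 0.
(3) The amplitude on |1111> is 0.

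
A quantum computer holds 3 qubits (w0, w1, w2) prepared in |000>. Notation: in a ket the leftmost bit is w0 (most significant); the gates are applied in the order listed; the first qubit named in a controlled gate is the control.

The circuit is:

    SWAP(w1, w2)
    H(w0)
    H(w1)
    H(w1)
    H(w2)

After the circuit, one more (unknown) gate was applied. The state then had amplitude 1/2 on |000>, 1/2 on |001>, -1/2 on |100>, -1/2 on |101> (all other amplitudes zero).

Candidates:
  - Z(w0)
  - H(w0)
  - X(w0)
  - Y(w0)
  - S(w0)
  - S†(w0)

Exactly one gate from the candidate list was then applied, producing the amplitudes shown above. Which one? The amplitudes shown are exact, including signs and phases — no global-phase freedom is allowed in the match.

The unique candidate consistent with the amplitudes is Z(w0). Key observation: steps 3-4 multiply out to the identity, so the circuit reduces to the remaining gates.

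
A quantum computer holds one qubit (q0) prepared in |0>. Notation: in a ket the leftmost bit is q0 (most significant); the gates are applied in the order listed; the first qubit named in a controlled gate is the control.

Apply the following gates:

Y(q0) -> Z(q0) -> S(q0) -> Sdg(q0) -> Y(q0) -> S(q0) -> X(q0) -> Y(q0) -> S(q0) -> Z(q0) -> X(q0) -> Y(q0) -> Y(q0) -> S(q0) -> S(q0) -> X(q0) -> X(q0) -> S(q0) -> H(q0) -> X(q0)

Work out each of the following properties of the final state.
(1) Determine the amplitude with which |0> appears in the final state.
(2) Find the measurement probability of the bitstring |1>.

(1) The final state's coefficient on |0> equals -sqrt(2)/2. Key observation: steps 16-17 multiply out to the identity, so the circuit reduces to the remaining gates.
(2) The probability of measuring |1> is 1/2.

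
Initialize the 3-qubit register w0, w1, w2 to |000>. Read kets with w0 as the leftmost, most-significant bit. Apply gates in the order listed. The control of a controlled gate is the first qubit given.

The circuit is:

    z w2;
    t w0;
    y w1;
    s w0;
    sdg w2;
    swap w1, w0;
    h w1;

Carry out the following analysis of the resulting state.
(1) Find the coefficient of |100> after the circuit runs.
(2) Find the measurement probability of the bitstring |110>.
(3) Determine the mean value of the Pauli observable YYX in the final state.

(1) The amplitude on |100> is sqrt(2)*I/2.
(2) The probability of measuring |110> is 1/2.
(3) The expectation value of YYX is 0.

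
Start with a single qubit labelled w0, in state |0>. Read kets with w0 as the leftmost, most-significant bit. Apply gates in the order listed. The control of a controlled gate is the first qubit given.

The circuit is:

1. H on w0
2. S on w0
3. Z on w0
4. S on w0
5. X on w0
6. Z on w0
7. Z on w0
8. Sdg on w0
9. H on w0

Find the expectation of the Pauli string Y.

The expectation value of Y is 1.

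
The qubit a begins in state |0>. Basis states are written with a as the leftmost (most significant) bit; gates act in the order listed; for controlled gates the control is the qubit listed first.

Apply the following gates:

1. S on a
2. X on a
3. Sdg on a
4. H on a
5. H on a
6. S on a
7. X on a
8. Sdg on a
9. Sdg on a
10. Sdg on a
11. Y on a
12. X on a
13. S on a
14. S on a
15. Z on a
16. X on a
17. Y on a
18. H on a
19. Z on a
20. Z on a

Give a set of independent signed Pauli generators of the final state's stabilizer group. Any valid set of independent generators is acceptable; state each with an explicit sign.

One valid set of independent stabilizer generators is +X (any independent generating set of the same group is equally correct). Key observation: steps 1-8 multiply out to the identity, so the circuit reduces to the remaining gates.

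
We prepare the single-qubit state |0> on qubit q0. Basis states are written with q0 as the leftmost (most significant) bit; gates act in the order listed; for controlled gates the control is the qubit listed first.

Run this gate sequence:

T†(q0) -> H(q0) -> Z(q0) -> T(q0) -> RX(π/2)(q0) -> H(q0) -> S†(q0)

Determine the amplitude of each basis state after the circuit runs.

The final amplitudes are sqrt(2)*(1 - I - exp(I*pi/4) + exp(3*I*pi/4))/4 on |0>, sqrt(2)*(1 - I - exp(3*I*pi/4) + exp(I*pi/4))/4 on |1>.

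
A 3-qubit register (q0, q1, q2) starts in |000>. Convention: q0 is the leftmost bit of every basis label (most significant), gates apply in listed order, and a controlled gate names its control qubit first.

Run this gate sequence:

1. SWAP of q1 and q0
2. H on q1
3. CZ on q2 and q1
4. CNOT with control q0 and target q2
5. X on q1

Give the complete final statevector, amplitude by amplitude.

The resulting statevector has amplitude sqrt(2)/2 on |000>, sqrt(2)/2 on |010>, and 0 on every other basis state.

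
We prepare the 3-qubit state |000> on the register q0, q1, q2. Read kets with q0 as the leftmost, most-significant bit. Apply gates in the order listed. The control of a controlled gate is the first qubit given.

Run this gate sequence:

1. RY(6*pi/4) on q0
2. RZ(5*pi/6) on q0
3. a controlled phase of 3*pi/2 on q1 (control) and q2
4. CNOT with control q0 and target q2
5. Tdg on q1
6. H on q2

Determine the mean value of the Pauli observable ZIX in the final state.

In the final state, ZIX has expectation 1.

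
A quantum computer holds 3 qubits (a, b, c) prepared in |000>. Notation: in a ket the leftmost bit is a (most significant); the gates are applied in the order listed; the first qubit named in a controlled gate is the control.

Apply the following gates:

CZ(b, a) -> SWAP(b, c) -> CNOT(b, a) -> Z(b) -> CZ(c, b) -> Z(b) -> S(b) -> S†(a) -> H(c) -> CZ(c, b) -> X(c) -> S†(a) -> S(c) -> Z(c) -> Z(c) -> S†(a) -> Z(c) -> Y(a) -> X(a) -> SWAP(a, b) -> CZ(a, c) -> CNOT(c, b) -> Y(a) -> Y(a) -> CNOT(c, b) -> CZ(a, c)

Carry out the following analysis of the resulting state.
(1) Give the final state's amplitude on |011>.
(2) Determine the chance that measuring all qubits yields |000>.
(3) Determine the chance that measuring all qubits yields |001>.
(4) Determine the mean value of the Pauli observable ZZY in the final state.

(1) The amplitude on |011> is 0. Key observation: the block from step 21 through step 26 cancels to the identity and can be dropped.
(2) The probability of measuring |000> is 1/2.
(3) A full measurement returns |001> with probability 1/2.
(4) The expectation value of ZZY is -1.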